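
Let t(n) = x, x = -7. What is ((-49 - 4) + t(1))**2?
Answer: 3600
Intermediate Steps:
t(n) = -7
((-49 - 4) + t(1))**2 = ((-49 - 4) - 7)**2 = (-53 - 7)**2 = (-60)**2 = 3600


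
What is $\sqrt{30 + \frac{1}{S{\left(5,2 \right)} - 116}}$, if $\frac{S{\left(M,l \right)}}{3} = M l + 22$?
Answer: $\frac{\sqrt{2995}}{10} \approx 5.4727$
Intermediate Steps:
$S{\left(M,l \right)} = 66 + 3 M l$ ($S{\left(M,l \right)} = 3 \left(M l + 22\right) = 3 \left(22 + M l\right) = 66 + 3 M l$)
$\sqrt{30 + \frac{1}{S{\left(5,2 \right)} - 116}} = \sqrt{30 + \frac{1}{\left(66 + 3 \cdot 5 \cdot 2\right) - 116}} = \sqrt{30 + \frac{1}{\left(66 + 30\right) - 116}} = \sqrt{30 + \frac{1}{96 - 116}} = \sqrt{30 + \frac{1}{-20}} = \sqrt{30 - \frac{1}{20}} = \sqrt{\frac{599}{20}} = \frac{\sqrt{2995}}{10}$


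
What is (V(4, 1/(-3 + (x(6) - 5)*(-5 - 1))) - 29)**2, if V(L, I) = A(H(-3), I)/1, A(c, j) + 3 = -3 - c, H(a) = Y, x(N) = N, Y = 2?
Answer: 1369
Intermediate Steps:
H(a) = 2
A(c, j) = -6 - c (A(c, j) = -3 + (-3 - c) = -6 - c)
V(L, I) = -8 (V(L, I) = (-6 - 1*2)/1 = (-6 - 2)*1 = -8*1 = -8)
(V(4, 1/(-3 + (x(6) - 5)*(-5 - 1))) - 29)**2 = (-8 - 29)**2 = (-37)**2 = 1369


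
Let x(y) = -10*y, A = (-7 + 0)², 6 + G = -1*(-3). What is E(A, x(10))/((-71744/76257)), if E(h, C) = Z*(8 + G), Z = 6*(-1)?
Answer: 1143855/35872 ≈ 31.887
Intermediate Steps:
Z = -6
G = -3 (G = -6 - 1*(-3) = -6 + 3 = -3)
A = 49 (A = (-7)² = 49)
E(h, C) = -30 (E(h, C) = -6*(8 - 3) = -6*5 = -30)
E(A, x(10))/((-71744/76257)) = -30/((-71744/76257)) = -30/((-71744*1/76257)) = -30/(-71744/76257) = -30*(-76257/71744) = 1143855/35872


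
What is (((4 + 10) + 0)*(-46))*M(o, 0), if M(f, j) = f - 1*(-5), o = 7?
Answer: -7728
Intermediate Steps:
M(f, j) = 5 + f (M(f, j) = f + 5 = 5 + f)
(((4 + 10) + 0)*(-46))*M(o, 0) = (((4 + 10) + 0)*(-46))*(5 + 7) = ((14 + 0)*(-46))*12 = (14*(-46))*12 = -644*12 = -7728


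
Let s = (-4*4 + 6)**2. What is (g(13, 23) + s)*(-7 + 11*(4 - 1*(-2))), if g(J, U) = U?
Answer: 7257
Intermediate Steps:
s = 100 (s = (-16 + 6)**2 = (-10)**2 = 100)
(g(13, 23) + s)*(-7 + 11*(4 - 1*(-2))) = (23 + 100)*(-7 + 11*(4 - 1*(-2))) = 123*(-7 + 11*(4 + 2)) = 123*(-7 + 11*6) = 123*(-7 + 66) = 123*59 = 7257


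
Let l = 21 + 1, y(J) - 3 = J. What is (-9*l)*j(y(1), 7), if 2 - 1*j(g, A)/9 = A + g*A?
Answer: 58806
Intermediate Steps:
y(J) = 3 + J
j(g, A) = 18 - 9*A - 9*A*g (j(g, A) = 18 - 9*(A + g*A) = 18 - 9*(A + A*g) = 18 + (-9*A - 9*A*g) = 18 - 9*A - 9*A*g)
l = 22
(-9*l)*j(y(1), 7) = (-9*22)*(18 - 9*7 - 9*7*(3 + 1)) = -198*(18 - 63 - 9*7*4) = -198*(18 - 63 - 252) = -198*(-297) = 58806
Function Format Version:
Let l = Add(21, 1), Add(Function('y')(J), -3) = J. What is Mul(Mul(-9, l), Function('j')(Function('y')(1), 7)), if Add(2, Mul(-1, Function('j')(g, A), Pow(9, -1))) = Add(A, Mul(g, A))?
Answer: 58806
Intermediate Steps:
Function('y')(J) = Add(3, J)
Function('j')(g, A) = Add(18, Mul(-9, A), Mul(-9, A, g)) (Function('j')(g, A) = Add(18, Mul(-9, Add(A, Mul(g, A)))) = Add(18, Mul(-9, Add(A, Mul(A, g)))) = Add(18, Add(Mul(-9, A), Mul(-9, A, g))) = Add(18, Mul(-9, A), Mul(-9, A, g)))
l = 22
Mul(Mul(-9, l), Function('j')(Function('y')(1), 7)) = Mul(Mul(-9, 22), Add(18, Mul(-9, 7), Mul(-9, 7, Add(3, 1)))) = Mul(-198, Add(18, -63, Mul(-9, 7, 4))) = Mul(-198, Add(18, -63, -252)) = Mul(-198, -297) = 58806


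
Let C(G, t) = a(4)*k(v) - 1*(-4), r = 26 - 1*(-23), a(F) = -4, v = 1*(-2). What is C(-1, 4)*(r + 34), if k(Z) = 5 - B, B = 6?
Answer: 664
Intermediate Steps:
v = -2
k(Z) = -1 (k(Z) = 5 - 1*6 = 5 - 6 = -1)
r = 49 (r = 26 + 23 = 49)
C(G, t) = 8 (C(G, t) = -4*(-1) - 1*(-4) = 4 + 4 = 8)
C(-1, 4)*(r + 34) = 8*(49 + 34) = 8*83 = 664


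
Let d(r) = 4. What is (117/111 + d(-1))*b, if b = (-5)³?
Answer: -23375/37 ≈ -631.76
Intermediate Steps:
b = -125
(117/111 + d(-1))*b = (117/111 + 4)*(-125) = (117*(1/111) + 4)*(-125) = (39/37 + 4)*(-125) = (187/37)*(-125) = -23375/37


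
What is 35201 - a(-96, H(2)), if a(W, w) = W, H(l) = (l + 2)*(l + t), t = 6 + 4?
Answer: 35297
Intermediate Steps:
t = 10
H(l) = (2 + l)*(10 + l) (H(l) = (l + 2)*(l + 10) = (2 + l)*(10 + l))
35201 - a(-96, H(2)) = 35201 - 1*(-96) = 35201 + 96 = 35297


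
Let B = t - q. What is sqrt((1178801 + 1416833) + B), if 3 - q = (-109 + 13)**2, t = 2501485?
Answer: 2*sqrt(1276583) ≈ 2259.7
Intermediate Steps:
q = -9213 (q = 3 - (-109 + 13)**2 = 3 - 1*(-96)**2 = 3 - 1*9216 = 3 - 9216 = -9213)
B = 2510698 (B = 2501485 - 1*(-9213) = 2501485 + 9213 = 2510698)
sqrt((1178801 + 1416833) + B) = sqrt((1178801 + 1416833) + 2510698) = sqrt(2595634 + 2510698) = sqrt(5106332) = 2*sqrt(1276583)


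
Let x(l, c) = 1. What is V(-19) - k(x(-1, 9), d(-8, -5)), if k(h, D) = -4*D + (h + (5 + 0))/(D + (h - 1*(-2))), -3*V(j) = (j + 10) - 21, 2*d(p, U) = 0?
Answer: 8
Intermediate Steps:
d(p, U) = 0 (d(p, U) = (1/2)*0 = 0)
V(j) = 11/3 - j/3 (V(j) = -((j + 10) - 21)/3 = -((10 + j) - 21)/3 = -(-11 + j)/3 = 11/3 - j/3)
k(h, D) = -4*D + (5 + h)/(2 + D + h) (k(h, D) = -4*D + (h + 5)/(D + (h + 2)) = -4*D + (5 + h)/(D + (2 + h)) = -4*D + (5 + h)/(2 + D + h))
V(-19) - k(x(-1, 9), d(-8, -5)) = (11/3 - 1/3*(-19)) - (5 + 1 - 8*0 - 4*0**2 - 4*0*1)/(2 + 0 + 1) = (11/3 + 19/3) - (5 + 1 + 0 - 4*0 + 0)/3 = 10 - (5 + 1 + 0 + 0 + 0)/3 = 10 - 6/3 = 10 - 1*2 = 10 - 2 = 8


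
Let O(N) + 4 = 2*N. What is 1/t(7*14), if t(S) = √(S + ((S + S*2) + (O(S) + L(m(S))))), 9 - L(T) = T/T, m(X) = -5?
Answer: √37/148 ≈ 0.041100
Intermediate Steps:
O(N) = -4 + 2*N
L(T) = 8 (L(T) = 9 - T/T = 9 - 1*1 = 9 - 1 = 8)
t(S) = √(4 + 6*S) (t(S) = √(S + ((S + S*2) + ((-4 + 2*S) + 8))) = √(S + ((S + 2*S) + (4 + 2*S))) = √(S + (3*S + (4 + 2*S))) = √(S + (4 + 5*S)) = √(4 + 6*S))
1/t(7*14) = 1/(√(4 + 6*(7*14))) = 1/(√(4 + 6*98)) = 1/(√(4 + 588)) = 1/(√592) = 1/(4*√37) = √37/148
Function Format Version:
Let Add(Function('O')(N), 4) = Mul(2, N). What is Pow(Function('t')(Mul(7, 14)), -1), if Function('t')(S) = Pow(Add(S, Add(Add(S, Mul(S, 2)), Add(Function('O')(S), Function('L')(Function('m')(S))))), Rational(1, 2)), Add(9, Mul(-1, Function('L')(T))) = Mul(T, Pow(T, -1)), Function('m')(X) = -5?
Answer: Mul(Rational(1, 148), Pow(37, Rational(1, 2))) ≈ 0.041100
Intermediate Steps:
Function('O')(N) = Add(-4, Mul(2, N))
Function('L')(T) = 8 (Function('L')(T) = Add(9, Mul(-1, Mul(T, Pow(T, -1)))) = Add(9, Mul(-1, 1)) = Add(9, -1) = 8)
Function('t')(S) = Pow(Add(4, Mul(6, S)), Rational(1, 2)) (Function('t')(S) = Pow(Add(S, Add(Add(S, Mul(S, 2)), Add(Add(-4, Mul(2, S)), 8))), Rational(1, 2)) = Pow(Add(S, Add(Add(S, Mul(2, S)), Add(4, Mul(2, S)))), Rational(1, 2)) = Pow(Add(S, Add(Mul(3, S), Add(4, Mul(2, S)))), Rational(1, 2)) = Pow(Add(S, Add(4, Mul(5, S))), Rational(1, 2)) = Pow(Add(4, Mul(6, S)), Rational(1, 2)))
Pow(Function('t')(Mul(7, 14)), -1) = Pow(Pow(Add(4, Mul(6, Mul(7, 14))), Rational(1, 2)), -1) = Pow(Pow(Add(4, Mul(6, 98)), Rational(1, 2)), -1) = Pow(Pow(Add(4, 588), Rational(1, 2)), -1) = Pow(Pow(592, Rational(1, 2)), -1) = Pow(Mul(4, Pow(37, Rational(1, 2))), -1) = Mul(Rational(1, 148), Pow(37, Rational(1, 2)))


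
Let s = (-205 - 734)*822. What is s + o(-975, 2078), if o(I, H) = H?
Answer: -769780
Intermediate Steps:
s = -771858 (s = -939*822 = -771858)
s + o(-975, 2078) = -771858 + 2078 = -769780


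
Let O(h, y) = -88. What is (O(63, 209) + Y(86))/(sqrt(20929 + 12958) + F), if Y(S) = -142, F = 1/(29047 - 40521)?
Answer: -2639020/4461314231611 - 30280115480*sqrt(33887)/4461314231611 ≈ -1.2494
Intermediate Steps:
F = -1/11474 (F = 1/(-11474) = -1/11474 ≈ -8.7154e-5)
(O(63, 209) + Y(86))/(sqrt(20929 + 12958) + F) = (-88 - 142)/(sqrt(20929 + 12958) - 1/11474) = -230/(sqrt(33887) - 1/11474) = -230/(-1/11474 + sqrt(33887))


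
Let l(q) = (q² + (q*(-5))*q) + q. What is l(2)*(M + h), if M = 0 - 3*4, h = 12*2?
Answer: -168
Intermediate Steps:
l(q) = q - 4*q² (l(q) = (q² + (-5*q)*q) + q = (q² - 5*q²) + q = -4*q² + q = q - 4*q²)
h = 24
M = -12 (M = 0 - 12 = -12)
l(2)*(M + h) = (2*(1 - 4*2))*(-12 + 24) = (2*(1 - 8))*12 = (2*(-7))*12 = -14*12 = -168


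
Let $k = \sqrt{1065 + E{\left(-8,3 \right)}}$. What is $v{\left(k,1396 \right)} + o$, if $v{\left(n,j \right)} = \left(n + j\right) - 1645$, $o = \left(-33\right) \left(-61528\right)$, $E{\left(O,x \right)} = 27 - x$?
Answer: $2030208$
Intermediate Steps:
$k = 33$ ($k = \sqrt{1065 + \left(27 - 3\right)} = \sqrt{1065 + 24} = \sqrt{1089} = 33$)
$o = 2030424$
$v{\left(n,j \right)} = -1645 + j + n$ ($v{\left(n,j \right)} = \left(j + n\right) - 1645 = -1645 + j + n$)
$v{\left(k,1396 \right)} + o = \left(-1645 + 1396 + 33\right) + 2030424 = -216 + 2030424 = 2030208$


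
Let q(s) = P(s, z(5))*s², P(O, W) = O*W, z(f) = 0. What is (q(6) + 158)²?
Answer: 24964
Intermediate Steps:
q(s) = 0 (q(s) = (s*0)*s² = 0*s² = 0)
(q(6) + 158)² = (0 + 158)² = 158² = 24964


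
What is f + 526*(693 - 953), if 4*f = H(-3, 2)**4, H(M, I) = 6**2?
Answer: 283144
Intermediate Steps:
H(M, I) = 36
f = 419904 (f = (1/4)*36**4 = (1/4)*1679616 = 419904)
f + 526*(693 - 953) = 419904 + 526*(693 - 953) = 419904 + 526*(-260) = 419904 - 136760 = 283144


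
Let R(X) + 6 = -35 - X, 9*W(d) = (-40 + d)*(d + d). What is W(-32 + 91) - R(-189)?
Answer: 910/9 ≈ 101.11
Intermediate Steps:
W(d) = 2*d*(-40 + d)/9 (W(d) = ((-40 + d)*(d + d))/9 = ((-40 + d)*(2*d))/9 = (2*d*(-40 + d))/9 = 2*d*(-40 + d)/9)
R(X) = -41 - X (R(X) = -6 + (-35 - X) = -41 - X)
W(-32 + 91) - R(-189) = 2*(-32 + 91)*(-40 + (-32 + 91))/9 - (-41 - 1*(-189)) = (2/9)*59*(-40 + 59) - (-41 + 189) = (2/9)*59*19 - 1*148 = 2242/9 - 148 = 910/9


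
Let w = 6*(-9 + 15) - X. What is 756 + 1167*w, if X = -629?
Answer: 776811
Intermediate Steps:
w = 665 (w = 6*(-9 + 15) - 1*(-629) = 6*6 + 629 = 36 + 629 = 665)
756 + 1167*w = 756 + 1167*665 = 756 + 776055 = 776811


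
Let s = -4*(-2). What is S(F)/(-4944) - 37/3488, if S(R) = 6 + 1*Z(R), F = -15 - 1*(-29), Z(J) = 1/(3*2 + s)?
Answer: -5581/471534 ≈ -0.011836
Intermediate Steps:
s = 8
Z(J) = 1/14 (Z(J) = 1/(3*2 + 8) = 1/(6 + 8) = 1/14)
F = 14 (F = -15 + 29 = 14)
S(R) = 85/14 (S(R) = 6 + 1*(1/14) = 6 + 1/14 = 85/14)
S(F)/(-4944) - 37/3488 = (85/14)/(-4944) - 37/3488 = (85/14)*(-1/4944) - 37*1/3488 = -85/69216 - 37/3488 = -5581/471534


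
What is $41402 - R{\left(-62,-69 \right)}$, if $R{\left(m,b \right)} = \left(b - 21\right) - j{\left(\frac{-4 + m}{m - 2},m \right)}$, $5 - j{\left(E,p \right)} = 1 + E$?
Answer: $\frac{1327839}{32} \approx 41495.0$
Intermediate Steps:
$j{\left(E,p \right)} = 4 - E$ ($j{\left(E,p \right)} = 5 - \left(1 + E\right) = 4 - E$)
$R{\left(m,b \right)} = -25 + b + \frac{-4 + m}{-2 + m}$ ($R{\left(m,b \right)} = \left(b - 21\right) - \left(4 - \frac{-4 + m}{m - 2}\right) = \left(-21 + b\right) - \left(4 - \frac{-4 + m}{-2 + m}\right) = \left(-21 + b\right) + \left(-4 + \frac{-4 + m}{-2 + m}\right) = -25 + b + \frac{-4 + m}{-2 + m}$)
$41402 - R{\left(-62,-69 \right)} = 41402 - \frac{-4 - 62 + \left(-25 - 69\right) \left(-2 - 62\right)}{-2 - 62} = 41402 - \frac{-4 - 62 - -6016}{-64} = 41402 - - \frac{-4 - 62 + 6016}{64} = 41402 - \left(- \frac{1}{64}\right) 5950 = 41402 - - \frac{2975}{32} = 41402 + \frac{2975}{32} = \frac{1327839}{32}$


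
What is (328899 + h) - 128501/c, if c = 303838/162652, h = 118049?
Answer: 57449420886/151919 ≈ 3.7816e+5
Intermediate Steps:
c = 151919/81326 (c = 303838*(1/162652) = 151919/81326 ≈ 1.8680)
(328899 + h) - 128501/c = (328899 + 118049) - 128501/151919/81326 = 446948 - 128501*81326/151919 = 446948 - 10450472326/151919 = 57449420886/151919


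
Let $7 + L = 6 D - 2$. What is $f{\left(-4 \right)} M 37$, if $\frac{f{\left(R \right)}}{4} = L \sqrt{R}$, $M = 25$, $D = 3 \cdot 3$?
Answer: $333000 i \approx 3.33 \cdot 10^{5} i$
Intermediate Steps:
$D = 9$
$L = 45$ ($L = -7 + \left(6 \cdot 9 - 2\right) = -7 + \left(54 - 2\right) = -7 + 52 = 45$)
$f{\left(R \right)} = 180 \sqrt{R}$ ($f{\left(R \right)} = 4 \cdot 45 \sqrt{R} = 180 \sqrt{R}$)
$f{\left(-4 \right)} M 37 = 180 \sqrt{-4} \cdot 25 \cdot 37 = 180 \cdot 2 i 25 \cdot 37 = 360 i 25 \cdot 37 = 9000 i 37 = 333000 i$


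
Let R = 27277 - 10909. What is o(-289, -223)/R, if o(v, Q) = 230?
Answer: 115/8184 ≈ 0.014052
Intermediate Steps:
R = 16368
o(-289, -223)/R = 230/16368 = 230*(1/16368) = 115/8184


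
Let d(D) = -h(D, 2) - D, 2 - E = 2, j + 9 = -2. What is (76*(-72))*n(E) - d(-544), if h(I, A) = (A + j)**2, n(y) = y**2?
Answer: -463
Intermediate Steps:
j = -11 (j = -9 - 2 = -11)
E = 0 (E = 2 - 1*2 = 2 - 2 = 0)
h(I, A) = (-11 + A)**2 (h(I, A) = (A - 11)**2 = (-11 + A)**2)
d(D) = -81 - D (d(D) = -(-11 + 2)**2 - D = -1*(-9)**2 - D = -1*81 - D = -81 - D)
(76*(-72))*n(E) - d(-544) = (76*(-72))*0**2 - (-81 - 1*(-544)) = -5472*0 - (-81 + 544) = 0 - 1*463 = 0 - 463 = -463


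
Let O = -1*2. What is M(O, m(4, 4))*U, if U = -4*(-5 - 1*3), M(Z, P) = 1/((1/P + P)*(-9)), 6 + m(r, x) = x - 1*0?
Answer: 64/45 ≈ 1.4222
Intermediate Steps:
m(r, x) = -6 + x (m(r, x) = -6 + (x - 1*0) = -6 + (x + 0) = -6 + x)
O = -2
M(Z, P) = -1/(9*(P + 1/P)) (M(Z, P) = -⅑/(P + 1/P) = -1/(9*(P + 1/P)))
U = 32 (U = -4*(-5 - 3) = -4*(-8) = 32)
M(O, m(4, 4))*U = -(-6 + 4)/(9 + 9*(-6 + 4)²)*32 = -1*(-2)/(9 + 9*(-2)²)*32 = -1*(-2)/(9 + 9*4)*32 = -1*(-2)/(9 + 36)*32 = -1*(-2)/45*32 = -1*(-2)*1/45*32 = (2/45)*32 = 64/45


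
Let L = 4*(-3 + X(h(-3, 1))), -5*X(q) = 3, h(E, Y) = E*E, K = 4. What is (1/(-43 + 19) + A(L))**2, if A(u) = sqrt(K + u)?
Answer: (-5 + 48*I*sqrt(65))**2/14400 ≈ -10.398 - 0.26874*I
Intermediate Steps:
h(E, Y) = E**2
X(q) = -3/5 (X(q) = -1/5*3 = -3/5)
L = -72/5 (L = 4*(-3 - 3/5) = 4*(-18/5) = -72/5 ≈ -14.400)
A(u) = sqrt(4 + u)
(1/(-43 + 19) + A(L))**2 = (1/(-43 + 19) + sqrt(4 - 72/5))**2 = (1/(-24) + sqrt(-52/5))**2 = (-1/24 + 2*I*sqrt(65)/5)**2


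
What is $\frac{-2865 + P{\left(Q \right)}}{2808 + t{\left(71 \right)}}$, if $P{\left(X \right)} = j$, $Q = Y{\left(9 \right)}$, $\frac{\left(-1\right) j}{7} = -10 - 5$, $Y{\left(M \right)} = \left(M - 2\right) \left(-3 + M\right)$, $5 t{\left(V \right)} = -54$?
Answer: $- \frac{2300}{2331} \approx -0.9867$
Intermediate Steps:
$t{\left(V \right)} = - \frac{54}{5}$ ($t{\left(V \right)} = \frac{1}{5} \left(-54\right) = - \frac{54}{5}$)
$Y{\left(M \right)} = \left(-3 + M\right) \left(-2 + M\right)$ ($Y{\left(M \right)} = \left(-2 + M\right) \left(-3 + M\right) = \left(-3 + M\right) \left(-2 + M\right)$)
$j = 105$ ($j = - 7 \left(-10 - 5\right) = \left(-7\right) \left(-15\right) = 105$)
$Q = 42$ ($Q = 6 + 9^{2} - 45 = 6 + 81 - 45 = 42$)
$P{\left(X \right)} = 105$
$\frac{-2865 + P{\left(Q \right)}}{2808 + t{\left(71 \right)}} = \frac{-2865 + 105}{2808 - \frac{54}{5}} = - \frac{2760}{\frac{13986}{5}} = \left(-2760\right) \frac{5}{13986} = - \frac{2300}{2331}$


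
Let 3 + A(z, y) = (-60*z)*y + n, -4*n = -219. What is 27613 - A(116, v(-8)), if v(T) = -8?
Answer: -112475/4 ≈ -28119.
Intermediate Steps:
n = 219/4 (n = -¼*(-219) = 219/4 ≈ 54.750)
A(z, y) = 207/4 - 60*y*z (A(z, y) = -3 + ((-60*z)*y + 219/4) = -3 + (-60*y*z + 219/4) = -3 + (219/4 - 60*y*z) = 207/4 - 60*y*z)
27613 - A(116, v(-8)) = 27613 - (207/4 - 60*(-8)*116) = 27613 - (207/4 + 55680) = 27613 - 1*222927/4 = 27613 - 222927/4 = -112475/4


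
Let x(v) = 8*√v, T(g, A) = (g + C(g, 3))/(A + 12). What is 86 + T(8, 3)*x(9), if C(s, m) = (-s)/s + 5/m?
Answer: 1498/15 ≈ 99.867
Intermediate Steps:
C(s, m) = -1 + 5/m
T(g, A) = (⅔ + g)/(12 + A) (T(g, A) = (g + (5 - 1*3)/3)/(A + 12) = (g + (5 - 3)/3)/(12 + A) = (g + (⅓)*2)/(12 + A) = (g + ⅔)/(12 + A) = (⅔ + g)/(12 + A))
86 + T(8, 3)*x(9) = 86 + ((⅔ + 8)/(12 + 3))*(8*√9) = 86 + ((26/3)/15)*(8*3) = 86 + ((1/15)*(26/3))*24 = 86 + (26/45)*24 = 86 + 208/15 = 1498/15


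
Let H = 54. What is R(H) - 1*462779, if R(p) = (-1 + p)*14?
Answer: -462037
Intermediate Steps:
R(p) = -14 + 14*p
R(H) - 1*462779 = (-14 + 14*54) - 1*462779 = (-14 + 756) - 462779 = 742 - 462779 = -462037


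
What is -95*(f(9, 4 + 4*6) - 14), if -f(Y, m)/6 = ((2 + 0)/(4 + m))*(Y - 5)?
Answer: 2945/2 ≈ 1472.5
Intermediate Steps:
f(Y, m) = -12*(-5 + Y)/(4 + m) (f(Y, m) = -6*(2 + 0)/(4 + m)*(Y - 5) = -6*2/(4 + m)*(-5 + Y) = -12*(-5 + Y)/(4 + m))
-95*(f(9, 4 + 4*6) - 14) = -95*(12*(5 - 1*9)/(4 + (4 + 4*6)) - 14) = -95*(12*(5 - 9)/(4 + (4 + 24)) - 14) = -95*(12*(-4)/(4 + 28) - 14) = -95*(12*(-4)/32 - 14) = -95*(12*(1/32)*(-4) - 14) = -95*(-3/2 - 14) = -95*(-31/2) = 2945/2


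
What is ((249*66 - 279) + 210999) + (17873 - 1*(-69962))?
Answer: 314989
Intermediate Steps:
((249*66 - 279) + 210999) + (17873 - 1*(-69962)) = ((16434 - 279) + 210999) + (17873 + 69962) = (16155 + 210999) + 87835 = 227154 + 87835 = 314989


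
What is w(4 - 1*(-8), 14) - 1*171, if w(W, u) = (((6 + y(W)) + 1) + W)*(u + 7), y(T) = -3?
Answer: 165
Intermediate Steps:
w(W, u) = (4 + W)*(7 + u) (w(W, u) = (((6 - 3) + 1) + W)*(u + 7) = ((3 + 1) + W)*(7 + u) = (4 + W)*(7 + u))
w(4 - 1*(-8), 14) - 1*171 = (28 + 4*14 + 7*(4 - 1*(-8)) + (4 - 1*(-8))*14) - 1*171 = (28 + 56 + 7*(4 + 8) + (4 + 8)*14) - 171 = (28 + 56 + 7*12 + 12*14) - 171 = (28 + 56 + 84 + 168) - 171 = 336 - 171 = 165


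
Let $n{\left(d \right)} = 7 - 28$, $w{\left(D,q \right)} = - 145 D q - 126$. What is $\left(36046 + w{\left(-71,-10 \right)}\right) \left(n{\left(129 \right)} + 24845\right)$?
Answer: $-1663952720$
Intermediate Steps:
$w{\left(D,q \right)} = -126 - 145 D q$ ($w{\left(D,q \right)} = - 145 D q - 126 = -126 - 145 D q$)
$n{\left(d \right)} = -21$ ($n{\left(d \right)} = 7 - 28 = -21$)
$\left(36046 + w{\left(-71,-10 \right)}\right) \left(n{\left(129 \right)} + 24845\right) = \left(36046 - \left(126 - -102950\right)\right) \left(-21 + 24845\right) = \left(36046 - 103076\right) 24824 = \left(-67030\right) 24824 = -1663952720$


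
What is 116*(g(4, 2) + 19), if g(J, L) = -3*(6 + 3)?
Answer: -928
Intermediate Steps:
g(J, L) = -27 (g(J, L) = -3*9 = -27)
116*(g(4, 2) + 19) = 116*(-27 + 19) = 116*(-8) = -928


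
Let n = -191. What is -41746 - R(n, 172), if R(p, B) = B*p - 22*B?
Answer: -5110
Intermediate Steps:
R(p, B) = -22*B + B*p
-41746 - R(n, 172) = -41746 - 172*(-22 - 191) = -41746 - 172*(-213) = -41746 - 1*(-36636) = -41746 + 36636 = -5110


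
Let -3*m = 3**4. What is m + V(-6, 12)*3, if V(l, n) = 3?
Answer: -18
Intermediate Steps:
m = -27 (m = -1/3*3**4 = -1/3*81 = -27)
m + V(-6, 12)*3 = -27 + 3*3 = -27 + 9 = -18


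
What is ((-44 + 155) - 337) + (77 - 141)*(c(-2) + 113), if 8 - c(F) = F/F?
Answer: -7906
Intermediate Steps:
c(F) = 7 (c(F) = 8 - F/F = 8 - 1*1 = 8 - 1 = 7)
((-44 + 155) - 337) + (77 - 141)*(c(-2) + 113) = ((-44 + 155) - 337) + (77 - 141)*(7 + 113) = (111 - 337) - 64*120 = -226 - 7680 = -7906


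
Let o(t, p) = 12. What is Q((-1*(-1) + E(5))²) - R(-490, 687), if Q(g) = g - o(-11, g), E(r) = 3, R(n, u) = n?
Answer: 494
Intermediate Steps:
Q(g) = -12 + g (Q(g) = g - 1*12 = g - 12 = -12 + g)
Q((-1*(-1) + E(5))²) - R(-490, 687) = (-12 + (-1*(-1) + 3)²) - 1*(-490) = (-12 + (1 + 3)²) + 490 = (-12 + 4²) + 490 = (-12 + 16) + 490 = 4 + 490 = 494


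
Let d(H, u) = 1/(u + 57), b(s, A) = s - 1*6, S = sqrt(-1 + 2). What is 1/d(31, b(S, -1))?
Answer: 52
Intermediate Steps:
S = 1 (S = sqrt(1) = 1)
b(s, A) = -6 + s (b(s, A) = s - 6 = -6 + s)
d(H, u) = 1/(57 + u)
1/d(31, b(S, -1)) = 1/(1/(57 + (-6 + 1))) = 1/(1/(57 - 5)) = 1/(1/52) = 52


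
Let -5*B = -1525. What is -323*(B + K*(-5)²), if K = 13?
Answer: -203490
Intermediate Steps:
B = 305 (B = -⅕*(-1525) = 305)
-323*(B + K*(-5)²) = -323*(305 + 13*(-5)²) = -323*(305 + 13*25) = -323*(305 + 325) = -323*630 = -203490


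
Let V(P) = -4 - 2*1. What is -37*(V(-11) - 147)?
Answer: 5661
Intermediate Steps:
V(P) = -6 (V(P) = -4 - 2 = -6)
-37*(V(-11) - 147) = -37*(-6 - 147) = -37*(-153) = 5661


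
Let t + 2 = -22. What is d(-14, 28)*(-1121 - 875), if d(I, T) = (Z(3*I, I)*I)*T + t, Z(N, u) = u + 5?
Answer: -6993984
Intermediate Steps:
t = -24 (t = -2 - 22 = -24)
Z(N, u) = 5 + u
d(I, T) = -24 + I*T*(5 + I) (d(I, T) = ((5 + I)*I)*T - 24 = (I*(5 + I))*T - 24 = I*T*(5 + I) - 24 = -24 + I*T*(5 + I))
d(-14, 28)*(-1121 - 875) = (-24 - 14*28*(5 - 14))*(-1121 - 875) = (-24 - 14*28*(-9))*(-1996) = (-24 + 3528)*(-1996) = 3504*(-1996) = -6993984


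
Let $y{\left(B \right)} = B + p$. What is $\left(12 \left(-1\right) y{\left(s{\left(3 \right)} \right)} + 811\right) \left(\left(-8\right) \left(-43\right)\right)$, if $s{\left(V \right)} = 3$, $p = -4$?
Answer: $283112$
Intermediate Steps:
$y{\left(B \right)} = -4 + B$ ($y{\left(B \right)} = B - 4 = -4 + B$)
$\left(12 \left(-1\right) y{\left(s{\left(3 \right)} \right)} + 811\right) \left(\left(-8\right) \left(-43\right)\right) = \left(12 \left(-1\right) \left(-4 + 3\right) + 811\right) \left(\left(-8\right) \left(-43\right)\right) = \left(\left(-12\right) \left(-1\right) + 811\right) 344 = \left(12 + 811\right) 344 = 823 \cdot 344 = 283112$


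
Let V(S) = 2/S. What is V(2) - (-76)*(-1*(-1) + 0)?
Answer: 77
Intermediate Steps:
V(2) - (-76)*(-1*(-1) + 0) = 2/2 - (-76)*(-1*(-1) + 0) = 2*(½) - (-76)*(1 + 0) = 1 - (-76) = 1 - 38*(-2) = 1 + 76 = 77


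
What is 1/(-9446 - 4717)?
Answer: -1/14163 ≈ -7.0606e-5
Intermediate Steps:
1/(-9446 - 4717) = 1/(-14163) = -1/14163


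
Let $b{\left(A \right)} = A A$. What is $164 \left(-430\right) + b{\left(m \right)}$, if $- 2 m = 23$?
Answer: $- \frac{281551}{4} \approx -70388.0$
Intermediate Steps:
$m = - \frac{23}{2}$ ($m = \left(- \frac{1}{2}\right) 23 = - \frac{23}{2} \approx -11.5$)
$b{\left(A \right)} = A^{2}$
$164 \left(-430\right) + b{\left(m \right)} = 164 \left(-430\right) + \left(- \frac{23}{2}\right)^{2} = -70520 + \frac{529}{4} = - \frac{281551}{4}$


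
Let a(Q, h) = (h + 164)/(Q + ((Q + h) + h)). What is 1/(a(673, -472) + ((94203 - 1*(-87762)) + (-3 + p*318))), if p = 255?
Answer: 201/52873298 ≈ 3.8015e-6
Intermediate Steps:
a(Q, h) = (164 + h)/(2*Q + 2*h) (a(Q, h) = (164 + h)/(Q + (Q + 2*h)) = (164 + h)/(2*Q + 2*h))
1/(a(673, -472) + ((94203 - 1*(-87762)) + (-3 + p*318))) = 1/((82 + (½)*(-472))/(673 - 472) + ((94203 - 1*(-87762)) + (-3 + 255*318))) = 1/((82 - 236)/201 + ((94203 + 87762) + (-3 + 81090))) = 1/((1/201)*(-154) + (181965 + 81087)) = 1/(-154/201 + 263052) = 1/(52873298/201) = 201/52873298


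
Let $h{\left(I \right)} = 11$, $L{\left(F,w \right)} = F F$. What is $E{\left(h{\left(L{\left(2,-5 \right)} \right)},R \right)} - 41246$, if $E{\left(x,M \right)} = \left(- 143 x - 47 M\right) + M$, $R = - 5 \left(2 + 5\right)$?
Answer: $-41209$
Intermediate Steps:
$L{\left(F,w \right)} = F^{2}$
$R = -35$ ($R = \left(-5\right) 7 = -35$)
$E{\left(x,M \right)} = - 143 x - 46 M$
$E{\left(h{\left(L{\left(2,-5 \right)} \right)},R \right)} - 41246 = \left(\left(-143\right) 11 - -1610\right) - 41246 = \left(-1573 + 1610\right) - 41246 = 37 - 41246 = -41209$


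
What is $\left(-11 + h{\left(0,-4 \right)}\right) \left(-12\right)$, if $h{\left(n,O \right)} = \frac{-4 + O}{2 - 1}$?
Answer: $228$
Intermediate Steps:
$h{\left(n,O \right)} = -4 + O$ ($h{\left(n,O \right)} = \frac{-4 + O}{1} = \left(-4 + O\right) 1 = -4 + O$)
$\left(-11 + h{\left(0,-4 \right)}\right) \left(-12\right) = \left(-11 - 8\right) \left(-12\right) = \left(-19\right) \left(-12\right) = 228$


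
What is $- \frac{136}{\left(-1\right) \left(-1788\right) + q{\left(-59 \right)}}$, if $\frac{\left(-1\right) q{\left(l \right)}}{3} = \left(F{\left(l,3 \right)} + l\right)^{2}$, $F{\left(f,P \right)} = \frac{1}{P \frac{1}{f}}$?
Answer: $\frac{102}{12583} \approx 0.0081062$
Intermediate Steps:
$F{\left(f,P \right)} = \frac{f}{P}$
$q{\left(l \right)} = - \frac{16 l^{2}}{3}$ ($q{\left(l \right)} = - 3 \left(\frac{l}{3} + l\right)^{2} = - 3 \left(\frac{4 l}{3}\right)^{2} = - 3 \frac{16 l^{2}}{9} = - \frac{16 l^{2}}{3}$)
$- \frac{136}{\left(-1\right) \left(-1788\right) + q{\left(-59 \right)}} = - \frac{136}{\left(-1\right) \left(-1788\right) - \frac{16 \left(-59\right)^{2}}{3}} = - \frac{136}{1788 - \frac{55696}{3}} = - \frac{136}{- \frac{50332}{3}} = \left(-136\right) \left(- \frac{3}{50332}\right) = \frac{102}{12583}$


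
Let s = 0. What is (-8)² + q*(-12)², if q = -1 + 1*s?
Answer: -80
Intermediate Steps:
q = -1 (q = -1 + 1*0 = -1 + 0 = -1)
(-8)² + q*(-12)² = (-8)² - 1*(-12)² = 64 - 1*144 = 64 - 144 = -80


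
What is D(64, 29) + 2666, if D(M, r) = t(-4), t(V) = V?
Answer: 2662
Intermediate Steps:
D(M, r) = -4
D(64, 29) + 2666 = -4 + 2666 = 2662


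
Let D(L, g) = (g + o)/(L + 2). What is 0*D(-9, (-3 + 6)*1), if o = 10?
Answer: 0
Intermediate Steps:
D(L, g) = (10 + g)/(2 + L) (D(L, g) = (g + 10)/(L + 2) = (10 + g)/(2 + L))
0*D(-9, (-3 + 6)*1) = 0*((10 + (-3 + 6)*1)/(2 - 9)) = 0*((10 + 3*1)/(-7)) = 0*(-(10 + 3)/7) = 0*(-1/7*13) = 0*(-13/7) = 0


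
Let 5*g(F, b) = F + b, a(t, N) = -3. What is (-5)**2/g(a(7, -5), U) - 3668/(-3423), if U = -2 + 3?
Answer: -60077/978 ≈ -61.428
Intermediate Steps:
U = 1
g(F, b) = F/5 + b/5 (g(F, b) = (F + b)/5 = F/5 + b/5)
(-5)**2/g(a(7, -5), U) - 3668/(-3423) = (-5)**2/((1/5)*(-3) + (1/5)*1) - 3668/(-3423) = 25/(-3/5 + 1/5) - 3668*(-1/3423) = 25/(-2/5) + 524/489 = 25*(-5/2) + 524/489 = -125/2 + 524/489 = -60077/978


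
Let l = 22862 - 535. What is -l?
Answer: -22327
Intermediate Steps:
l = 22327
-l = -1*22327 = -22327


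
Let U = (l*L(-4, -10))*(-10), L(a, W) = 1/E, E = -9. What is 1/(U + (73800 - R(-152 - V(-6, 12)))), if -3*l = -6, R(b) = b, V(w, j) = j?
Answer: 9/665696 ≈ 1.3520e-5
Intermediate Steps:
L(a, W) = -1/9 (L(a, W) = 1/(-9) = -1/9)
l = 2 (l = -1/3*(-6) = 2)
U = 20/9 (U = (2*(-1/9))*(-10) = -2/9*(-10) = 20/9 ≈ 2.2222)
1/(U + (73800 - R(-152 - V(-6, 12)))) = 1/(20/9 + (73800 - (-152 - 1*12))) = 1/(20/9 + (73800 - (-152 - 12))) = 1/(20/9 + (73800 - 1*(-164))) = 1/(20/9 + (73800 + 164)) = 1/(20/9 + 73964) = 1/(665696/9) = 9/665696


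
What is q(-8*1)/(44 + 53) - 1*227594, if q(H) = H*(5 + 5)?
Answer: -22076698/97 ≈ -2.2759e+5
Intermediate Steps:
q(H) = 10*H (q(H) = H*10 = 10*H)
q(-8*1)/(44 + 53) - 1*227594 = (10*(-8*1))/(44 + 53) - 1*227594 = (10*(-8))/97 - 227594 = (1/97)*(-80) - 227594 = -80/97 - 227594 = -22076698/97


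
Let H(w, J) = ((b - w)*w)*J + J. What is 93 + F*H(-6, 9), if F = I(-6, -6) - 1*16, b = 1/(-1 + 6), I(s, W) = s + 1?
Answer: 34674/5 ≈ 6934.8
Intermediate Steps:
I(s, W) = 1 + s
b = 1/5 ≈ 0.20000
H(w, J) = J + J*w*(1/5 - w) (H(w, J) = ((1/5 - w)*w)*J + J = (w*(1/5 - w))*J + J = J*w*(1/5 - w) + J = J + J*w*(1/5 - w))
F = -21 (F = (1 - 6) - 1*16 = -5 - 16 = -21)
93 + F*H(-6, 9) = 93 - 21*9*(5 - 6 - 5*(-6)**2)/5 = 93 - 21*9*(5 - 6 - 5*36)/5 = 93 - 21*9*(5 - 6 - 180)/5 = 93 - 21*9*(-181)/5 = 93 - 21*(-1629/5) = 93 + 34209/5 = 34674/5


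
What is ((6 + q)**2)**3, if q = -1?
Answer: 15625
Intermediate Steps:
((6 + q)**2)**3 = ((6 - 1)**2)**3 = (5**2)**3 = 25**3 = 15625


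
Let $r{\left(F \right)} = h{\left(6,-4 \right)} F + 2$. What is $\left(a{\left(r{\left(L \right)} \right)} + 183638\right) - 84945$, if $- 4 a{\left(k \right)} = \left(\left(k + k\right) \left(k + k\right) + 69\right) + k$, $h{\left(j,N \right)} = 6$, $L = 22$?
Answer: $\frac{322745}{4} \approx 80686.0$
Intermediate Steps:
$r{\left(F \right)} = 2 + 6 F$ ($r{\left(F \right)} = 6 F + 2 = 2 + 6 F$)
$a{\left(k \right)} = - \frac{69}{4} - k^{2} - \frac{k}{4}$ ($a{\left(k \right)} = - \frac{\left(\left(k + k\right) \left(k + k\right) + 69\right) + k}{4} = - \frac{\left(2 k 2 k + 69\right) + k}{4} = - \frac{\left(4 k^{2} + 69\right) + k}{4} = - \frac{\left(69 + 4 k^{2}\right) + k}{4} = - \frac{69 + k + 4 k^{2}}{4} = - \frac{69}{4} - k^{2} - \frac{k}{4}$)
$\left(a{\left(r{\left(L \right)} \right)} + 183638\right) - 84945 = \left(\left(- \frac{69}{4} - \left(2 + 6 \cdot 22\right)^{2} - \frac{2 + 6 \cdot 22}{4}\right) + 183638\right) - 84945 = \left(\left(- \frac{69}{4} - \left(2 + 132\right)^{2} - \frac{2 + 132}{4}\right) + 183638\right) - 84945 = \left(\left(- \frac{69}{4} - 134^{2} - \frac{67}{2}\right) + 183638\right) - 84945 = \left(\left(- \frac{69}{4} - 17956 - \frac{67}{2}\right) + 183638\right) - 84945 = \left(- \frac{72027}{4} + 183638\right) - 84945 = \frac{662525}{4} - 84945 = \frac{322745}{4}$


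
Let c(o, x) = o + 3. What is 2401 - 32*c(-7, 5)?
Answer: 2529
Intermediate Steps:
c(o, x) = 3 + o
2401 - 32*c(-7, 5) = 2401 - 32*(3 - 7) = 2401 - 32*(-4) = 2401 - 1*(-128) = 2401 + 128 = 2529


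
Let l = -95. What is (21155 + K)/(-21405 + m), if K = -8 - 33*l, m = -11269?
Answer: -12141/16337 ≈ -0.74316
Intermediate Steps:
K = 3127 (K = -8 - 33*(-95) = -8 + 3135 = 3127)
(21155 + K)/(-21405 + m) = (21155 + 3127)/(-21405 - 11269) = 24282/(-32674) = 24282*(-1/32674) = -12141/16337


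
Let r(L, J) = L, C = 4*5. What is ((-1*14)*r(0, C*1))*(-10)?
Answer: 0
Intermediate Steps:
C = 20
((-1*14)*r(0, C*1))*(-10) = (-1*14*0)*(-10) = -14*0*(-10) = 0*(-10) = 0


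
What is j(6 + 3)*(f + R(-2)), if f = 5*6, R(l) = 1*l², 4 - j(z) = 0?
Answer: 136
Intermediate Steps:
j(z) = 4 (j(z) = 4 - 1*0 = 4 + 0 = 4)
R(l) = l²
f = 30
j(6 + 3)*(f + R(-2)) = 4*(30 + (-2)²) = 4*(30 + 4) = 4*34 = 136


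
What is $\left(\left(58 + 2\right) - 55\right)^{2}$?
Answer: $25$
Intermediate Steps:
$\left(\left(58 + 2\right) - 55\right)^{2} = \left(60 - 55\right)^{2} = 5^{2} = 25$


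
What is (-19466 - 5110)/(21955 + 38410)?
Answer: -24576/60365 ≈ -0.40712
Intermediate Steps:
(-19466 - 5110)/(21955 + 38410) = -24576/60365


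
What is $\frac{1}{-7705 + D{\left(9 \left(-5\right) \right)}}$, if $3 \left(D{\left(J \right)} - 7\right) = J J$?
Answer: $- \frac{1}{7023} \approx -0.00014239$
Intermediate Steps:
$D{\left(J \right)} = 7 + \frac{J^{2}}{3}$ ($D{\left(J \right)} = 7 + \frac{J J}{3} = 7 + \frac{J^{2}}{3}$)
$\frac{1}{-7705 + D{\left(9 \left(-5\right) \right)}} = \frac{1}{-7705 + \left(7 + \frac{\left(9 \left(-5\right)\right)^{2}}{3}\right)} = \frac{1}{-7705 + \left(7 + \frac{\left(-45\right)^{2}}{3}\right)} = \frac{1}{-7705 + \left(7 + \frac{1}{3} \cdot 2025\right)} = \frac{1}{-7705 + \left(7 + 675\right)} = \frac{1}{-7705 + 682} = \frac{1}{-7023} = - \frac{1}{7023}$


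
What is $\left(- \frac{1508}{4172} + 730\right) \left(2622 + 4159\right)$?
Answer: $\frac{5160429153}{1043} \approx 4.9477 \cdot 10^{6}$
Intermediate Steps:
$\left(- \frac{1508}{4172} + 730\right) \left(2622 + 4159\right) = \left(\left(-1508\right) \frac{1}{4172} + 730\right) 6781 = \left(- \frac{377}{1043} + 730\right) 6781 = \frac{761013}{1043} \cdot 6781 = \frac{5160429153}{1043}$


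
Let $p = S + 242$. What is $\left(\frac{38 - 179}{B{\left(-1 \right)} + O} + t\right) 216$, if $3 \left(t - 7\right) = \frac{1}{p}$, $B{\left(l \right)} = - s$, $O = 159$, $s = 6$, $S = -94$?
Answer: $\frac{826146}{629} \approx 1313.4$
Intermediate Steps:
$p = 148$ ($p = -94 + 242 = 148$)
$B{\left(l \right)} = -6$ ($B{\left(l \right)} = \left(-1\right) 6 = -6$)
$t = \frac{3109}{444}$ ($t = 7 + \frac{1}{3 \cdot 148} = 7 + \frac{1}{3} \cdot \frac{1}{148} = 7 + \frac{1}{444} = \frac{3109}{444} \approx 7.0023$)
$\left(\frac{38 - 179}{B{\left(-1 \right)} + O} + t\right) 216 = \left(\frac{38 - 179}{-6 + 159} + \frac{3109}{444}\right) 216 = \left(- \frac{141}{153} + \frac{3109}{444}\right) 216 = \left(\left(-141\right) \frac{1}{153} + \frac{3109}{444}\right) 216 = \left(- \frac{47}{51} + \frac{3109}{444}\right) 216 = \frac{15299}{2516} \cdot 216 = \frac{826146}{629}$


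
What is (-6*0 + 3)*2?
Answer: 6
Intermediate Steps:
(-6*0 + 3)*2 = (0 + 3)*2 = 3*2 = 6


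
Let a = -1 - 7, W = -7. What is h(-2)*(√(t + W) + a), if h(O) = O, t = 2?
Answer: 16 - 2*I*√5 ≈ 16.0 - 4.4721*I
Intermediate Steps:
a = -8
h(-2)*(√(t + W) + a) = -2*(√(2 - 7) - 8) = -2*(√(-5) - 8) = -2*(I*√5 - 8) = -2*(-8 + I*√5) = 16 - 2*I*√5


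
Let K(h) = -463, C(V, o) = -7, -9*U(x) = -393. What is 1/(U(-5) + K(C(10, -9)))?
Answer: -3/1258 ≈ -0.0023847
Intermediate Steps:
U(x) = 131/3 (U(x) = -1/9*(-393) = 131/3)
1/(U(-5) + K(C(10, -9))) = 1/(131/3 - 463) = 1/(-1258/3) = -3/1258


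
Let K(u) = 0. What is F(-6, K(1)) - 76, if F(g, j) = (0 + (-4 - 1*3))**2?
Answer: -27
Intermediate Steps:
F(g, j) = 49 (F(g, j) = (0 + (-4 - 3))**2 = (0 - 7)**2 = (-7)**2 = 49)
F(-6, K(1)) - 76 = 49 - 76 = -27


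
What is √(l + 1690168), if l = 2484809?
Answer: √4174977 ≈ 2043.3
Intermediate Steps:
√(l + 1690168) = √(2484809 + 1690168) = √4174977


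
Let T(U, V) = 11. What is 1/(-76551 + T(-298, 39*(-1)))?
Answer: -1/76540 ≈ -1.3065e-5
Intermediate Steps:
1/(-76551 + T(-298, 39*(-1))) = 1/(-76551 + 11) = 1/(-76540) = -1/76540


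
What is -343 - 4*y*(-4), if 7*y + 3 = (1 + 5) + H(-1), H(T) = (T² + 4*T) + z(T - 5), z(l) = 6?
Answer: -2305/7 ≈ -329.29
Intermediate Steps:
H(T) = 6 + T² + 4*T (H(T) = (T² + 4*T) + 6 = 6 + T² + 4*T)
y = 6/7 (y = -3/7 + ((1 + 5) + (6 + (-1)² + 4*(-1)))/7 = -3/7 + (6 + (6 + 1 - 4))/7 = -3/7 + (6 + 3)/7 = -3/7 + (⅐)*9 = -3/7 + 9/7 = 6/7 ≈ 0.85714)
-343 - 4*y*(-4) = -343 - 4*6/7*(-4) = -343 - 24/7*(-4) = -343 + 96/7 = -2305/7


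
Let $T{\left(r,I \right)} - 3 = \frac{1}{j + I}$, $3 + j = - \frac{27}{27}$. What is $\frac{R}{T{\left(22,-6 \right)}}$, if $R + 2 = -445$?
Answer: $- \frac{4470}{29} \approx -154.14$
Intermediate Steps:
$R = -447$ ($R = -2 - 445 = -447$)
$j = -4$ ($j = -3 - \frac{27}{27} = -3 - 1 = -4$)
$T{\left(r,I \right)} = 3 + \frac{1}{-4 + I}$
$\frac{R}{T{\left(22,-6 \right)}} = - \frac{447}{\frac{1}{-4 - 6} \left(-11 + 3 \left(-6\right)\right)} = - \frac{447}{\frac{1}{-10} \left(-11 - 18\right)} = - \frac{447}{\left(- \frac{1}{10}\right) \left(-29\right)} = - \frac{447}{\frac{29}{10}} = \left(-447\right) \frac{10}{29} = - \frac{4470}{29}$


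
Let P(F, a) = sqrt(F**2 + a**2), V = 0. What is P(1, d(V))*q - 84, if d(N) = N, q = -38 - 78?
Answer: -200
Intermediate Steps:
q = -116
P(1, d(V))*q - 84 = sqrt(1**2 + 0**2)*(-116) - 84 = sqrt(1 + 0)*(-116) - 84 = sqrt(1)*(-116) - 84 = 1*(-116) - 84 = -116 - 84 = -200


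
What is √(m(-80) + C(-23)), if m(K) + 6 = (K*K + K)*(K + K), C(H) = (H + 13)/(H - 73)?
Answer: I*√145613649/12 ≈ 1005.6*I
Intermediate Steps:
C(H) = (13 + H)/(-73 + H)
m(K) = -6 + 2*K*(K + K²) (m(K) = -6 + (K*K + K)*(K + K) = -6 + (K² + K)*(2*K) = -6 + (K + K²)*(2*K) = -6 + 2*K*(K + K²))
√(m(-80) + C(-23)) = √((-6 + 2*(-80)² + 2*(-80)³) + (13 - 23)/(-73 - 23)) = √((-6 + 2*6400 + 2*(-512000)) - 10/(-96)) = √((-6 + 12800 - 1024000) - 1/96*(-10)) = √(-1011206 + 5/48) = √(-48537883/48) = I*√145613649/12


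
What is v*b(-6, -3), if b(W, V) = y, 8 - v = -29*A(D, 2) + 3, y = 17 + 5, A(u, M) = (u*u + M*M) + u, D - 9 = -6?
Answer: 10318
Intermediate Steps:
D = 3 (D = 9 - 6 = 3)
A(u, M) = u + M² + u² (A(u, M) = (u² + M²) + u = (M² + u²) + u = u + M² + u²)
y = 22
v = 469 (v = 8 - (-29*(3 + 2² + 3²) + 3) = 8 - (-29*(3 + 4 + 9) + 3) = 8 - (-29*16 + 3) = 8 - (-464 + 3) = 8 - 1*(-461) = 8 + 461 = 469)
b(W, V) = 22
v*b(-6, -3) = 469*22 = 10318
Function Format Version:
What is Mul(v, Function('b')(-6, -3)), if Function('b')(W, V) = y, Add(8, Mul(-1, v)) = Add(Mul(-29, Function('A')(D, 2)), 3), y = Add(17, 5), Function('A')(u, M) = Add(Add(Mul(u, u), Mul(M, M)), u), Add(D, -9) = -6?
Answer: 10318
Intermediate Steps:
D = 3 (D = Add(9, -6) = 3)
Function('A')(u, M) = Add(u, Pow(M, 2), Pow(u, 2)) (Function('A')(u, M) = Add(Add(Pow(u, 2), Pow(M, 2)), u) = Add(Add(Pow(M, 2), Pow(u, 2)), u) = Add(u, Pow(M, 2), Pow(u, 2)))
y = 22
v = 469 (v = Add(8, Mul(-1, Add(Mul(-29, Add(3, Pow(2, 2), Pow(3, 2))), 3))) = Add(8, Mul(-1, Add(Mul(-29, Add(3, 4, 9)), 3))) = Add(8, Mul(-1, Add(Mul(-29, 16), 3))) = Add(8, Mul(-1, Add(-464, 3))) = Add(8, Mul(-1, -461)) = Add(8, 461) = 469)
Function('b')(W, V) = 22
Mul(v, Function('b')(-6, -3)) = Mul(469, 22) = 10318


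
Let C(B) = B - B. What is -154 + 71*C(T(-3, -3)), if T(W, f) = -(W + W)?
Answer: -154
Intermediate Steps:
T(W, f) = -2*W
C(B) = 0
-154 + 71*C(T(-3, -3)) = -154 + 71*0 = -154 + 0 = -154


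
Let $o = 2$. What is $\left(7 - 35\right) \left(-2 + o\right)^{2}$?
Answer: $0$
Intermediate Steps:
$\left(7 - 35\right) \left(-2 + o\right)^{2} = \left(7 - 35\right) \left(-2 + 2\right)^{2} = - 28 \cdot 0^{2} = \left(-28\right) 0 = 0$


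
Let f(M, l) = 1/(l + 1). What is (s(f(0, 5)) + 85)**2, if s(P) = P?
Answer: 261121/36 ≈ 7253.4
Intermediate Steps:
f(M, l) = 1/(1 + l)
(s(f(0, 5)) + 85)**2 = (1/(1 + 5) + 85)**2 = (1/6 + 85)**2 = (511/6)**2 = 261121/36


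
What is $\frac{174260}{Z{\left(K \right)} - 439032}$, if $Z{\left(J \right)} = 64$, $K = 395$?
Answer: $- \frac{43565}{109742} \approx -0.39698$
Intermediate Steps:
$\frac{174260}{Z{\left(K \right)} - 439032} = \frac{174260}{64 - 439032} = \frac{174260}{-438968} = 174260 \left(- \frac{1}{438968}\right) = - \frac{43565}{109742}$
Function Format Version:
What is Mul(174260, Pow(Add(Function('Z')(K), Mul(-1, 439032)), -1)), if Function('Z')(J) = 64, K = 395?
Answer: Rational(-43565, 109742) ≈ -0.39698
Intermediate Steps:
Mul(174260, Pow(Add(Function('Z')(K), Mul(-1, 439032)), -1)) = Mul(174260, Pow(Add(64, Mul(-1, 439032)), -1)) = Mul(174260, Pow(Add(64, -439032), -1)) = Mul(174260, Pow(-438968, -1)) = Mul(174260, Rational(-1, 438968)) = Rational(-43565, 109742)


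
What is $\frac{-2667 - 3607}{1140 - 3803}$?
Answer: $\frac{6274}{2663} \approx 2.356$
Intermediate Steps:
$\frac{-2667 - 3607}{1140 - 3803} = - \frac{6274}{-2663} = \left(-6274\right) \left(- \frac{1}{2663}\right) = \frac{6274}{2663}$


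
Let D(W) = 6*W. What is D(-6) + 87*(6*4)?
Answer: 2052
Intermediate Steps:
D(-6) + 87*(6*4) = 6*(-6) + 87*(6*4) = -36 + 87*24 = -36 + 2088 = 2052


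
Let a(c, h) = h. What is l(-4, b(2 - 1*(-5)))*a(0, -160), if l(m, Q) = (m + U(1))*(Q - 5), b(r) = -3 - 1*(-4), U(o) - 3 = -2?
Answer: -1920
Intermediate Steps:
U(o) = 1 (U(o) = 3 - 2 = 1)
b(r) = 1 (b(r) = -3 + 4 = 1)
l(m, Q) = (1 + m)*(-5 + Q) (l(m, Q) = (m + 1)*(Q - 5) = (1 + m)*(-5 + Q))
l(-4, b(2 - 1*(-5)))*a(0, -160) = (-5 + 1 - 5*(-4) + 1*(-4))*(-160) = (-5 + 1 + 20 - 4)*(-160) = 12*(-160) = -1920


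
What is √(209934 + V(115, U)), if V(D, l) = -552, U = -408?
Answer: √209382 ≈ 457.58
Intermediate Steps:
√(209934 + V(115, U)) = √(209934 - 552) = √209382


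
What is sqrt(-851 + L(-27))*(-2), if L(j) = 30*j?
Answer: -2*I*sqrt(1661) ≈ -81.511*I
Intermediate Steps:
sqrt(-851 + L(-27))*(-2) = sqrt(-851 + 30*(-27))*(-2) = sqrt(-851 - 810)*(-2) = sqrt(-1661)*(-2) = (I*sqrt(1661))*(-2) = -2*I*sqrt(1661)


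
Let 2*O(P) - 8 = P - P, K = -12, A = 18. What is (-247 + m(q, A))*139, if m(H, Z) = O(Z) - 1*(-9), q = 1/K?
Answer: -32526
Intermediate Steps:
O(P) = 4 (O(P) = 4 + (P - P)/2 = 4 + (½)*0 = 4 + 0 = 4)
q = -1/12 (q = 1/(-12) = -1/12 ≈ -0.083333)
m(H, Z) = 13 (m(H, Z) = 4 - 1*(-9) = 4 + 9 = 13)
(-247 + m(q, A))*139 = (-247 + 13)*139 = -234*139 = -32526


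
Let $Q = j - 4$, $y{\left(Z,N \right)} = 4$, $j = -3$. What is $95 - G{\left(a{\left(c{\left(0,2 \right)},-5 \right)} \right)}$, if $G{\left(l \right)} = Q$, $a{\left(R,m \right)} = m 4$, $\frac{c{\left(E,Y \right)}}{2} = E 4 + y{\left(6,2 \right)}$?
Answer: $102$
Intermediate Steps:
$c{\left(E,Y \right)} = 8 + 8 E$ ($c{\left(E,Y \right)} = 2 \left(E 4 + 4\right) = 2 \left(4 E + 4\right) = 2 \left(4 + 4 E\right) = 8 + 8 E$)
$a{\left(R,m \right)} = 4 m$
$Q = -7$ ($Q = -3 - 4 = -7$)
$G{\left(l \right)} = -7$
$95 - G{\left(a{\left(c{\left(0,2 \right)},-5 \right)} \right)} = 95 - -7 = 95 + 7 = 102$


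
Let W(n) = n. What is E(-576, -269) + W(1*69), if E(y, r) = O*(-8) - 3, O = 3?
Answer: 42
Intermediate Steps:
E(y, r) = -27 (E(y, r) = 3*(-8) - 3 = -24 - 3 = -27)
E(-576, -269) + W(1*69) = -27 + 1*69 = -27 + 69 = 42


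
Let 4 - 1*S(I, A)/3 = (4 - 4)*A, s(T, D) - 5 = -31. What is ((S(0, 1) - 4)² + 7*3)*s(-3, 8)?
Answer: -2210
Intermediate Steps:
s(T, D) = -26 (s(T, D) = 5 - 31 = -26)
S(I, A) = 12 (S(I, A) = 12 - 3*(4 - 4)*A = 12 - 0*A = 12 - 3*0 = 12 + 0 = 12)
((S(0, 1) - 4)² + 7*3)*s(-3, 8) = ((12 - 4)² + 7*3)*(-26) = (8² + 21)*(-26) = (64 + 21)*(-26) = 85*(-26) = -2210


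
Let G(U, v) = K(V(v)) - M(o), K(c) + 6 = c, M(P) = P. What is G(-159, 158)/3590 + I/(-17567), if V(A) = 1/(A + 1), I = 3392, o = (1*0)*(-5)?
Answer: -1952928871/10027419270 ≈ -0.19476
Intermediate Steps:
o = 0 (o = 0*(-5) = 0)
V(A) = 1/(1 + A)
K(c) = -6 + c
G(U, v) = -6 + 1/(1 + v) (G(U, v) = (-6 + 1/(1 + v)) - 1*0 = (-6 + 1/(1 + v)) + 0 = -6 + 1/(1 + v))
G(-159, 158)/3590 + I/(-17567) = ((-5 - 6*158)/(1 + 158))/3590 + 3392/(-17567) = ((-5 - 948)/159)*(1/3590) + 3392*(-1/17567) = ((1/159)*(-953))*(1/3590) - 3392/17567 = -953/159*1/3590 - 3392/17567 = -953/570810 - 3392/17567 = -1952928871/10027419270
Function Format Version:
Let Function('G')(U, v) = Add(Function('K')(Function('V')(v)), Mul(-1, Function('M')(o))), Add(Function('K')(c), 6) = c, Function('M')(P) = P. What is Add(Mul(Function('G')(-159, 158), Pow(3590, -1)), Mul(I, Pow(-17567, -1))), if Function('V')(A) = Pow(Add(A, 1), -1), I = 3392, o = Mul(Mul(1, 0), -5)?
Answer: Rational(-1952928871, 10027419270) ≈ -0.19476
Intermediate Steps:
o = 0 (o = Mul(0, -5) = 0)
Function('V')(A) = Pow(Add(1, A), -1)
Function('K')(c) = Add(-6, c)
Function('G')(U, v) = Add(-6, Pow(Add(1, v), -1)) (Function('G')(U, v) = Add(Add(-6, Pow(Add(1, v), -1)), Mul(-1, 0)) = Add(Add(-6, Pow(Add(1, v), -1)), 0) = Add(-6, Pow(Add(1, v), -1)))
Add(Mul(Function('G')(-159, 158), Pow(3590, -1)), Mul(I, Pow(-17567, -1))) = Add(Mul(Mul(Pow(Add(1, 158), -1), Add(-5, Mul(-6, 158))), Pow(3590, -1)), Mul(3392, Pow(-17567, -1))) = Add(Mul(Mul(Pow(159, -1), Add(-5, -948)), Rational(1, 3590)), Mul(3392, Rational(-1, 17567))) = Add(Mul(Mul(Rational(1, 159), -953), Rational(1, 3590)), Rational(-3392, 17567)) = Add(Mul(Rational(-953, 159), Rational(1, 3590)), Rational(-3392, 17567)) = Add(Rational(-953, 570810), Rational(-3392, 17567)) = Rational(-1952928871, 10027419270)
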